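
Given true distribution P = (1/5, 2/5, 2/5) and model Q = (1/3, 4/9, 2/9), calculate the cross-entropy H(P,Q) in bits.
1.6529 bits

Cross-entropy: H(P,Q) = -Σ p(x) log q(x)

Alternatively: H(P,Q) = H(P) + D_KL(P||Q)
H(P) = 1.5219 bits
D_KL(P||Q) = 0.1310 bits

H(P,Q) = 1.5219 + 0.1310 = 1.6529 bits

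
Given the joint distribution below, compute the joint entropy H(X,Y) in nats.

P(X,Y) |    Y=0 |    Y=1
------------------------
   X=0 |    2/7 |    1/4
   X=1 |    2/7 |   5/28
1.3701 nats

Joint entropy is H(X,Y) = -Σ_{x,y} p(x,y) log p(x,y).

Summing over all non-zero entries:
H(X,Y) = -[2/7·log_e(2/7) + 1/4·log_e(1/4) + 2/7·log_e(2/7) + 5/28·log_e(5/28)]
H(X,Y) = 1.3701 nats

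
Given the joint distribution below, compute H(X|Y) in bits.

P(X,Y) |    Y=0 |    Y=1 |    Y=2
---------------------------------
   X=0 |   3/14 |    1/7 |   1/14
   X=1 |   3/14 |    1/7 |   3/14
0.9461 bits

Using the chain rule: H(X|Y) = H(X,Y) - H(Y)

First, compute H(X,Y) = 2.5027 bits

Marginal P(Y) = (3/7, 2/7, 2/7)
H(Y) = 1.5567 bits

H(X|Y) = H(X,Y) - H(Y) = 2.5027 - 1.5567 = 0.9461 bits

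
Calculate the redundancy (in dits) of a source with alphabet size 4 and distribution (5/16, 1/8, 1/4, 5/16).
0.0229 dits

Redundancy measures how far a source is from maximum entropy:
R = H_max - H(X)

Maximum entropy for 4 symbols: H_max = log_10(4) = 0.6021 dits
Actual entropy: H(X) = 0.5791 dits
Redundancy: R = 0.6021 - 0.5791 = 0.0229 dits

This redundancy represents potential for compression: the source could be compressed by 0.0229 dits per symbol.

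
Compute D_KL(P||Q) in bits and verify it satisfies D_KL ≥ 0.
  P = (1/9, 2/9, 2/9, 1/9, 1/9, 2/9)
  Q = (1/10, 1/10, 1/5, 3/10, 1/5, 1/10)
0.3092 bits

KL divergence satisfies the Gibbs inequality: D_KL(P||Q) ≥ 0 for all distributions P, Q.

D_KL(P||Q) = Σ p(x) log(p(x)/q(x))
Term by term:
  x=0: 1/9 × log_2[(1/9)/(1/10)] = 0.0169
  x=1: 2/9 × log_2[(2/9)/(1/10)] = 0.2560
  x=2: 2/9 × log_2[(2/9)/(1/5)] = 0.0338
  x=3: 1/9 × log_2[(1/9)/(3/10)] = -0.1592
  x=4: 1/9 × log_2[(1/9)/(1/5)] = -0.0942
  x=5: 2/9 × log_2[(2/9)/(1/10)] = 0.2560
D_KL(P||Q) = 0.3092 bits

D_KL(P||Q) = 0.3092 ≥ 0 ✓

This non-negativity is a fundamental property: relative entropy cannot be negative because it measures how different Q is from P.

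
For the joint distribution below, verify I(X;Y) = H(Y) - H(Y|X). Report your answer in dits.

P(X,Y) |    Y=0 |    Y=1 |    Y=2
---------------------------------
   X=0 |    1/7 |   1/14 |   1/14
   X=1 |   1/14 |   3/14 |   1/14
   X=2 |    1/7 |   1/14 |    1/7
I(X;Y) = 0.0348 dits

Mutual information has multiple equivalent forms:
- I(X;Y) = H(X) - H(X|Y)
- I(X;Y) = H(Y) - H(Y|X)
- I(X;Y) = H(X) + H(Y) - H(X,Y)

Computing all quantities:
H(X) = 0.4748, H(Y) = 0.4748, H(X,Y) = 0.9149
H(X|Y) = 0.4400, H(Y|X) = 0.4400

Verification:
H(X) - H(X|Y) = 0.4748 - 0.4400 = 0.0348
H(Y) - H(Y|X) = 0.4748 - 0.4400 = 0.0348
H(X) + H(Y) - H(X,Y) = 0.4748 + 0.4748 - 0.9149 = 0.0348

All forms give I(X;Y) = 0.0348 dits. ✓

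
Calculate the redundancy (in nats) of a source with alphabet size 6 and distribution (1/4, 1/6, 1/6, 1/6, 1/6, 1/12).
0.0436 nats

Redundancy measures how far a source is from maximum entropy:
R = H_max - H(X)

Maximum entropy for 6 symbols: H_max = log_e(6) = 1.7918 nats
Actual entropy: H(X) = 1.7482 nats
Redundancy: R = 1.7918 - 1.7482 = 0.0436 nats

This redundancy represents potential for compression: the source could be compressed by 0.0436 nats per symbol.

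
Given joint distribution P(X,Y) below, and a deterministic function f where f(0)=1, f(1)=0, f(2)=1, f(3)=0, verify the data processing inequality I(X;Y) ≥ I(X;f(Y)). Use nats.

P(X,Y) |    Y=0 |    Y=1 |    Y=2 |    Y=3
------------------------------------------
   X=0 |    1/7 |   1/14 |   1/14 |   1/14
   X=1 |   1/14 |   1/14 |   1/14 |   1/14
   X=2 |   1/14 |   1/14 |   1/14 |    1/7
I(X;Y) = 0.0284, I(X;f(Y)) = 0.0144, inequality holds: 0.0284 ≥ 0.0144

Data Processing Inequality: For any Markov chain X → Y → Z, we have I(X;Y) ≥ I(X;Z).

Here Z = f(Y) is a deterministic function of Y, forming X → Y → Z.

Original I(X;Y) = 0.0284 nats

After applying f:
P(X,Z) where Z=f(Y):
- P(X,Z=0) = P(X,Y=1) + P(X,Y=3)
- P(X,Z=1) = P(X,Y=0) + P(X,Y=2)

I(X;Z) = I(X;f(Y)) = 0.0144 nats

Verification: 0.0284 ≥ 0.0144 ✓

Information cannot be created by processing; the function f can only lose information about X.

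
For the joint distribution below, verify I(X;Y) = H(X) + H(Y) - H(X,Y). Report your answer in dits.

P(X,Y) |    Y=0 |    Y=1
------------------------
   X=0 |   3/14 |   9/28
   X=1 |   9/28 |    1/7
I(X;Y) = 0.0189 dits

Mutual information has multiple equivalent forms:
- I(X;Y) = H(X) - H(X|Y)
- I(X;Y) = H(Y) - H(Y|X)
- I(X;Y) = H(X) + H(Y) - H(X,Y)

Computing all quantities:
H(X) = 0.2999, H(Y) = 0.2999, H(X,Y) = 0.5810
H(X|Y) = 0.2810, H(Y|X) = 0.2810

Verification:
H(X) - H(X|Y) = 0.2999 - 0.2810 = 0.0189
H(Y) - H(Y|X) = 0.2999 - 0.2810 = 0.0189
H(X) + H(Y) - H(X,Y) = 0.2999 + 0.2999 - 0.5810 = 0.0189

All forms give I(X;Y) = 0.0189 dits. ✓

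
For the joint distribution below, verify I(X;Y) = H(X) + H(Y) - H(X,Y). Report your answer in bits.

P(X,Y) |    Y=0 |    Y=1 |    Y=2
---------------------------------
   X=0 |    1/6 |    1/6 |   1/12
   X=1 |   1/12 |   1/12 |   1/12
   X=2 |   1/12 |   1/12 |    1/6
I(X;Y) = 0.0546 bits

Mutual information has multiple equivalent forms:
- I(X;Y) = H(X) - H(X|Y)
- I(X;Y) = H(Y) - H(Y|X)
- I(X;Y) = H(X) + H(Y) - H(X,Y)

Computing all quantities:
H(X) = 1.5546, H(Y) = 1.5850, H(X,Y) = 3.0850
H(X|Y) = 1.5000, H(Y|X) = 1.5304

Verification:
H(X) - H(X|Y) = 1.5546 - 1.5000 = 0.0546
H(Y) - H(Y|X) = 1.5850 - 1.5304 = 0.0546
H(X) + H(Y) - H(X,Y) = 1.5546 + 1.5850 - 3.0850 = 0.0546

All forms give I(X;Y) = 0.0546 bits. ✓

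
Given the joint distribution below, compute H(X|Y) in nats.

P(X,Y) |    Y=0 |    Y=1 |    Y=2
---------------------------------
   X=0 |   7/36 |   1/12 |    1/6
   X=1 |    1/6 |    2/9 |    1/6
0.6593 nats

Using the chain rule: H(X|Y) = H(X,Y) - H(Y)

First, compute H(X,Y) = 1.7556 nats

Marginal P(Y) = (13/36, 11/36, 1/3)
H(Y) = 1.0963 nats

H(X|Y) = H(X,Y) - H(Y) = 1.7556 - 1.0963 = 0.6593 nats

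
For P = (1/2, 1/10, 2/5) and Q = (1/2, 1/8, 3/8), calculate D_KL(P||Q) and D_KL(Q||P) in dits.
D_KL(P||Q) = 0.0015, D_KL(Q||P) = 0.0016

KL divergence is not symmetric: D_KL(P||Q) ≠ D_KL(Q||P) in general.

D_KL(P||Q) = 0.0015 dits
D_KL(Q||P) = 0.0016 dits

No, they are not equal!

This asymmetry is why KL divergence is not a true distance metric.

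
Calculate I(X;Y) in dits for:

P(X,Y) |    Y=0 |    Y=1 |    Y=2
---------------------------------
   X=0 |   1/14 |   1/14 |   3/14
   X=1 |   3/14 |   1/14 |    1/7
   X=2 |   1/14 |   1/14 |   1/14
0.0229 dits

Mutual information: I(X;Y) = H(X) + H(Y) - H(X,Y)

Marginals:
P(X) = (5/14, 3/7, 3/14), H(X) = 0.4608 dits
P(Y) = (5/14, 3/14, 3/7), H(Y) = 0.4608 dits

Joint entropy: H(X,Y) = 0.8986 dits

I(X;Y) = 0.4608 + 0.4608 - 0.8986 = 0.0229 dits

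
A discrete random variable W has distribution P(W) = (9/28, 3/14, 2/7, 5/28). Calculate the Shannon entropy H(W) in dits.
0.5908 dits

Shannon entropy is H(X) = -Σ p(x) log p(x).

For P = (9/28, 3/14, 2/7, 5/28):
H = -9/28 × log_10(9/28) -3/14 × log_10(3/14) -2/7 × log_10(2/7) -5/28 × log_10(5/28)
H = 0.5908 dits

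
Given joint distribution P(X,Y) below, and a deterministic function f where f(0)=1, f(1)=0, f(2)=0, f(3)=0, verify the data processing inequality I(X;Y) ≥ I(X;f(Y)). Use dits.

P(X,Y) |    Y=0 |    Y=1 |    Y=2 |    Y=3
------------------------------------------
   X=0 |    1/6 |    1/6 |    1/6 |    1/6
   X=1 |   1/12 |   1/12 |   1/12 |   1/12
I(X;Y) = 0.0000, I(X;f(Y)) = 0.0000, inequality holds: 0.0000 ≥ 0.0000

Data Processing Inequality: For any Markov chain X → Y → Z, we have I(X;Y) ≥ I(X;Z).

Here Z = f(Y) is a deterministic function of Y, forming X → Y → Z.

Original I(X;Y) = 0.0000 dits

After applying f:
P(X,Z) where Z=f(Y):
- P(X,Z=0) = P(X,Y=1) + P(X,Y=2) + P(X,Y=3)
- P(X,Z=1) = P(X,Y=0)

I(X;Z) = I(X;f(Y)) = 0.0000 dits

Verification: 0.0000 ≥ 0.0000 ✓

Information cannot be created by processing; the function f can only lose information about X.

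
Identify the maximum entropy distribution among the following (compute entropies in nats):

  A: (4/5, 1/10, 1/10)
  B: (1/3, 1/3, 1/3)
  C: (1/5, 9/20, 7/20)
B

For a discrete distribution over n outcomes, entropy is maximized by the uniform distribution.

Computing entropies:
H(A) = 0.6390 nats
H(B) = 1.0986 nats
H(C) = 1.0487 nats

The uniform distribution (where all probabilities equal 1/3) achieves the maximum entropy of log_e(3) = 1.0986 nats.

Distribution B has the highest entropy.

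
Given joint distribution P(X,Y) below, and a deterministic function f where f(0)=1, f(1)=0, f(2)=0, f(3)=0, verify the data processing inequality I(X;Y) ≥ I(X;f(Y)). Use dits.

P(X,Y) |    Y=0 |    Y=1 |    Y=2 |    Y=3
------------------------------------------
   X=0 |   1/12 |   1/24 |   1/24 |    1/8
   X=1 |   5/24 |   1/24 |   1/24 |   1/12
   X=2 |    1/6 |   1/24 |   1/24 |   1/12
I(X;Y) = 0.0126, I(X;f(Y)) = 0.0115, inequality holds: 0.0126 ≥ 0.0115

Data Processing Inequality: For any Markov chain X → Y → Z, we have I(X;Y) ≥ I(X;Z).

Here Z = f(Y) is a deterministic function of Y, forming X → Y → Z.

Original I(X;Y) = 0.0126 dits

After applying f:
P(X,Z) where Z=f(Y):
- P(X,Z=0) = P(X,Y=1) + P(X,Y=2) + P(X,Y=3)
- P(X,Z=1) = P(X,Y=0)

I(X;Z) = I(X;f(Y)) = 0.0115 dits

Verification: 0.0126 ≥ 0.0115 ✓

Information cannot be created by processing; the function f can only lose information about X.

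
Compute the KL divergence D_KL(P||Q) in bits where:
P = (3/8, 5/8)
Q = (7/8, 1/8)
0.9928 bits

KL divergence: D_KL(P||Q) = Σ p(x) log(p(x)/q(x))

Computing term by term:
  x=0: 3/8 × log_2[(3/8)/(7/8)] = 3/8 × -1.2224 = -0.4584
  x=1: 5/8 × log_2[(5/8)/(1/8)] = 5/8 × 2.3219 = 1.4512

D_KL(P||Q) = 0.9928 bits

Note: KL divergence is always non-negative and equals 0 iff P = Q.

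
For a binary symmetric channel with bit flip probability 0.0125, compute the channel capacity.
0.9031 bits

For a binary symmetric channel (BSC) with error probability p:
Capacity C = 1 - H(p) bits per symbol

where H(p) = -p log₂(p) - (1-p) log₂(1-p) is the binary entropy function.

H(0.0125) = 0.0969 bits
C = 1 - 0.0969 = 0.9031 bits per symbol

This means we can reliably transmit up to 0.9031 bits of information per channel use.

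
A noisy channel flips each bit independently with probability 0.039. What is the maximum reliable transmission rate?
0.7623 bits

For a binary symmetric channel (BSC) with error probability p:
Capacity C = 1 - H(p) bits per symbol

where H(p) = -p log₂(p) - (1-p) log₂(1-p) is the binary entropy function.

H(0.039) = 0.2377 bits
C = 1 - 0.2377 = 0.7623 bits per symbol

This means we can reliably transmit up to 0.7623 bits of information per channel use.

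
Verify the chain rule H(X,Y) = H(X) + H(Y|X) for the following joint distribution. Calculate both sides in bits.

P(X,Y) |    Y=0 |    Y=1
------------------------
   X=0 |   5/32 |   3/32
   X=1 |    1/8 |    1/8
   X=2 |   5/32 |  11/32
H(X,Y) = 2.4366, H(X) = 1.5000, H(Y|X) = 0.9366 (all in bits)

Chain rule: H(X,Y) = H(X) + H(Y|X)

Left side — joint entropy directly:
H(X,Y) = -Σ p(x,y) log p(x,y) = 2.4366 bits

Right side — compute H(Y|X) from the conditional distributions:
P(X) = (1/4, 1/4, 1/2), so H(X) = 1.5000 bits
H(Y|X) = Σ_x P(X=x) · H(Y|X=x):
  P(Y|X=0) = (5/8, 3/8), H(Y|X=0) = 0.9544, weight P(X=0) = 1/4
  P(Y|X=1) = (1/2, 1/2), H(Y|X=1) = 1.0000, weight P(X=1) = 1/4
  P(Y|X=2) = (5/16, 11/16), H(Y|X=2) = 0.8960, weight P(X=2) = 1/2
H(Y|X) = 0.9366 bits

H(X) + H(Y|X) = 1.5000 + 0.9366 = 2.4366 bits

Both sides equal 2.4366 bits. ✓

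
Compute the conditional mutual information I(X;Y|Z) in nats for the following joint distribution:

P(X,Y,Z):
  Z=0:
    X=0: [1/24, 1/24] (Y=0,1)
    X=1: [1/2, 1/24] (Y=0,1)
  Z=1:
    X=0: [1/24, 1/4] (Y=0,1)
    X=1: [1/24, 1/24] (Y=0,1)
0.0620 nats

Conditional mutual information: I(X;Y|Z) = H(X|Z) + H(Y|Z) - H(X,Y|Z)

H(Z) = 0.6616
H(X,Z) = 1.1056 → H(X|Z) = 0.4441
H(Y,Z) = 1.1056 → H(Y|Z) = 0.4441
H(X,Y,Z) = 1.4877 → H(X,Y|Z) = 0.8261

I(X;Y|Z) = 0.4441 + 0.4441 - 0.8261 = 0.0620 nats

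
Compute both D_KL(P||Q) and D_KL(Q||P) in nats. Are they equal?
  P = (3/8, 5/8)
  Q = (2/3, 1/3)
D_KL(P||Q) = 0.1771, D_KL(Q||P) = 0.1740

KL divergence is not symmetric: D_KL(P||Q) ≠ D_KL(Q||P) in general.

D_KL(P||Q) = 0.1771 nats
D_KL(Q||P) = 0.1740 nats

No, they are not equal!

This asymmetry is why KL divergence is not a true distance metric.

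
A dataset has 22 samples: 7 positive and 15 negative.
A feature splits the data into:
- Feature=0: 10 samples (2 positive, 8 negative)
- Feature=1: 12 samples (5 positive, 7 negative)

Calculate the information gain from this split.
0.0398 bits

Information Gain = H(Y) - H(Y|Feature)

Before split:
P(positive) = 7/22 = 0.3182
H(Y) = 0.9024 bits

After split:
Feature=0: H = 0.7219 bits (weight = 10/22)
Feature=1: H = 0.9799 bits (weight = 12/22)
H(Y|Feature) = (10/22)×0.7219 + (12/22)×0.9799 = 0.8626 bits

Information Gain = 0.9024 - 0.8626 = 0.0398 bits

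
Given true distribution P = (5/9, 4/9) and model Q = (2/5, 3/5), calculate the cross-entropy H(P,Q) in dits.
0.3197 dits

Cross-entropy: H(P,Q) = -Σ p(x) log q(x)

Alternatively: H(P,Q) = H(P) + D_KL(P||Q)
H(P) = 0.2983 dits
D_KL(P||Q) = 0.0213 dits

H(P,Q) = 0.2983 + 0.0213 = 0.3197 dits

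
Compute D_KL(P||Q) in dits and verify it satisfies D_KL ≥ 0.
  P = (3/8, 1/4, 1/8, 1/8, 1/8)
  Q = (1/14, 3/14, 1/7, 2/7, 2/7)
0.1898 dits

KL divergence satisfies the Gibbs inequality: D_KL(P||Q) ≥ 0 for all distributions P, Q.

D_KL(P||Q) = Σ p(x) log(p(x)/q(x))
Term by term:
  x=0: 3/8 × log_10[(3/8)/(1/14)] = 0.2701
  x=1: 1/4 × log_10[(1/4)/(3/14)] = 0.0167
  x=2: 1/8 × log_10[(1/8)/(1/7)] = -0.0072
  x=3: 1/8 × log_10[(1/8)/(2/7)] = -0.0449
  x=4: 1/8 × log_10[(1/8)/(2/7)] = -0.0449
D_KL(P||Q) = 0.1898 dits

D_KL(P||Q) = 0.1898 ≥ 0 ✓

This non-negativity is a fundamental property: relative entropy cannot be negative because it measures how different Q is from P.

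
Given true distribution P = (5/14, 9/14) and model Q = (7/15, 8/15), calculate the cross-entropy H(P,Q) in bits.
0.9757 bits

Cross-entropy: H(P,Q) = -Σ p(x) log q(x)

Alternatively: H(P,Q) = H(P) + D_KL(P||Q)
H(P) = 0.9403 bits
D_KL(P||Q) = 0.0354 bits

H(P,Q) = 0.9403 + 0.0354 = 0.9757 bits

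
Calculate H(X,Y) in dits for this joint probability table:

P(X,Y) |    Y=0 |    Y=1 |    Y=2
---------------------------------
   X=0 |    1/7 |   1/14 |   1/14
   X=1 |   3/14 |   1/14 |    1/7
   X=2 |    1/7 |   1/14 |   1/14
0.9149 dits

Joint entropy is H(X,Y) = -Σ_{x,y} p(x,y) log p(x,y).

Summing over all non-zero entries:
H(X,Y) = -[1/7·log_10(1/7) + 1/14·log_10(1/14) + 1/14·log_10(1/14) + 3/14·log_10(3/14) + 1/14·log_10(1/14) + 1/7·log_10(1/7) + 1/7·log_10(1/7) + 1/14·log_10(1/14) + 1/14·log_10(1/14)]
H(X,Y) = 0.9149 dits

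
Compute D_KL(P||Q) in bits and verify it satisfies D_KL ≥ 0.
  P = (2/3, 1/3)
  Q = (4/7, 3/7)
0.0274 bits

KL divergence satisfies the Gibbs inequality: D_KL(P||Q) ≥ 0 for all distributions P, Q.

D_KL(P||Q) = Σ p(x) log(p(x)/q(x))
Term by term:
  x=0: 2/3 × log_2[(2/3)/(4/7)] = 0.1483
  x=1: 1/3 × log_2[(1/3)/(3/7)] = -0.1209
D_KL(P||Q) = 0.0274 bits

D_KL(P||Q) = 0.0274 ≥ 0 ✓

This non-negativity is a fundamental property: relative entropy cannot be negative because it measures how different Q is from P.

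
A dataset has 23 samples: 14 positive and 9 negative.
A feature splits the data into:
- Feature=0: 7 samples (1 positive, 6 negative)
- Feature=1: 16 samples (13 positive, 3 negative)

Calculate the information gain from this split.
0.3012 bits

Information Gain = H(Y) - H(Y|Feature)

Before split:
P(positive) = 14/23 = 0.6087
H(Y) = 0.9656 bits

After split:
Feature=0: H = 0.5917 bits (weight = 7/23)
Feature=1: H = 0.6962 bits (weight = 16/23)
H(Y|Feature) = (7/23)×0.5917 + (16/23)×0.6962 = 0.6644 bits

Information Gain = 0.9656 - 0.6644 = 0.3012 bits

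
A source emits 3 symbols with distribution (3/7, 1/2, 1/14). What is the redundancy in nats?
0.2004 nats

Redundancy measures how far a source is from maximum entropy:
R = H_max - H(X)

Maximum entropy for 3 symbols: H_max = log_e(3) = 1.0986 nats
Actual entropy: H(X) = 0.8982 nats
Redundancy: R = 1.0986 - 0.8982 = 0.2004 nats

This redundancy represents potential for compression: the source could be compressed by 0.2004 nats per symbol.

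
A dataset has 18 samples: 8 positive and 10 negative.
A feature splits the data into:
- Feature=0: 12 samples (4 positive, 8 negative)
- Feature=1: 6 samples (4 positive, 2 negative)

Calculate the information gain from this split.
0.0728 bits

Information Gain = H(Y) - H(Y|Feature)

Before split:
P(positive) = 8/18 = 0.4444
H(Y) = 0.9911 bits

After split:
Feature=0: H = 0.9183 bits (weight = 12/18)
Feature=1: H = 0.9183 bits (weight = 6/18)
H(Y|Feature) = (12/18)×0.9183 + (6/18)×0.9183 = 0.9183 bits

Information Gain = 0.9911 - 0.9183 = 0.0728 bits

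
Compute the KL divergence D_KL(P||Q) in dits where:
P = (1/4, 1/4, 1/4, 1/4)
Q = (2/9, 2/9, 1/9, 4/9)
0.0512 dits

KL divergence: D_KL(P||Q) = Σ p(x) log(p(x)/q(x))

Computing term by term:
  x=0: 1/4 × log_10[(1/4)/(2/9)] = 1/4 × 0.0512 = 0.0128
  x=1: 1/4 × log_10[(1/4)/(2/9)] = 1/4 × 0.0512 = 0.0128
  x=2: 1/4 × log_10[(1/4)/(1/9)] = 1/4 × 0.3522 = 0.0880
  x=3: 1/4 × log_10[(1/4)/(4/9)] = 1/4 × -0.2499 = -0.0625

D_KL(P||Q) = 0.0512 dits

Note: KL divergence is always non-negative and equals 0 iff P = Q.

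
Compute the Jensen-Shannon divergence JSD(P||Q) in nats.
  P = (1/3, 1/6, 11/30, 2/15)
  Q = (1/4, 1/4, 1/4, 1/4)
0.0218 nats

Jensen-Shannon divergence is:
JSD(P||Q) = 0.5 × D_KL(P||M) + 0.5 × D_KL(Q||M)
where M = 0.5 × (P + Q) is the mixture distribution.

M = 0.5 × (1/3, 1/6, 11/30, 2/15) + 0.5 × (1/4, 1/4, 1/4, 1/4) = (7/24, 5/24, 0.308333, 0.191667)

D_KL(P||M) = 0.0225 nats
D_KL(Q||M) = 0.0210 nats

JSD(P||Q) = 0.5 × 0.0225 + 0.5 × 0.0210 = 0.0218 nats

Unlike KL divergence, JSD is symmetric and bounded: 0 ≤ JSD ≤ log(2).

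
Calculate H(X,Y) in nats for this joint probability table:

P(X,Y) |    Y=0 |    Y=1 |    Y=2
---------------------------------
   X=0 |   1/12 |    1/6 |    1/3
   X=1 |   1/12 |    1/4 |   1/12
1.6326 nats

Joint entropy is H(X,Y) = -Σ_{x,y} p(x,y) log p(x,y).

Summing over all non-zero entries:
H(X,Y) = -[1/12·log_e(1/12) + 1/6·log_e(1/6) + 1/3·log_e(1/3) + 1/12·log_e(1/12) + 1/4·log_e(1/4) + 1/12·log_e(1/12)]
H(X,Y) = 1.6326 nats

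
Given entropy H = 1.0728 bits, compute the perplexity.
2.1035

Perplexity is 2^H (or exp(H) for natural log).

H = 1.0728 bits
Perplexity = 2^1.0728 = 2.1035

Interpretation: The model's uncertainty is equivalent to choosing uniformly among 2.1 options.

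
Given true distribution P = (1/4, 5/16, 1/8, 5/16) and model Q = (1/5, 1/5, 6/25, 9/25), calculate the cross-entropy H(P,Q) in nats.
1.4030 nats

Cross-entropy: H(P,Q) = -Σ p(x) log q(x)

Alternatively: H(P,Q) = H(P) + D_KL(P||Q)
H(P) = 1.3335 nats
D_KL(P||Q) = 0.0695 nats

H(P,Q) = 1.3335 + 0.0695 = 1.4030 nats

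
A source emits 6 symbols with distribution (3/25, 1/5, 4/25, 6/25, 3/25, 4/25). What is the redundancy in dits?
0.0139 dits

Redundancy measures how far a source is from maximum entropy:
R = H_max - H(X)

Maximum entropy for 6 symbols: H_max = log_10(6) = 0.7782 dits
Actual entropy: H(X) = 0.7642 dits
Redundancy: R = 0.7782 - 0.7642 = 0.0139 dits

This redundancy represents potential for compression: the source could be compressed by 0.0139 dits per symbol.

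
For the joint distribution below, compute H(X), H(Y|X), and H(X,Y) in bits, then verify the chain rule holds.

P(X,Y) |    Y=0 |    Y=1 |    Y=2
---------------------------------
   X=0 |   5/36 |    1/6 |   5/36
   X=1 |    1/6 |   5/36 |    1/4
H(X,Y) = 2.5483, H(X) = 0.9911, H(Y|X) = 1.5572 (all in bits)

Chain rule: H(X,Y) = H(X) + H(Y|X)

Left side — joint entropy directly:
H(X,Y) = -Σ p(x,y) log p(x,y) = 2.5483 bits

Right side — compute H(Y|X) from the conditional distributions:
P(X) = (4/9, 5/9), so H(X) = 0.9911 bits
H(Y|X) = Σ_x P(X=x) · H(Y|X=x):
  P(Y|X=0) = (5/16, 3/8, 5/16), H(Y|X=0) = 1.5794, weight P(X=0) = 4/9
  P(Y|X=1) = (3/10, 1/4, 9/20), H(Y|X=1) = 1.5395, weight P(X=1) = 5/9
H(Y|X) = 1.5572 bits

H(X) + H(Y|X) = 0.9911 + 1.5572 = 2.5483 bits

Both sides equal 2.5483 bits. ✓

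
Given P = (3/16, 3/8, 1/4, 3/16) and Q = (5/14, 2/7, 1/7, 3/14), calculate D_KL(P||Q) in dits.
0.0417 dits

KL divergence: D_KL(P||Q) = Σ p(x) log(p(x)/q(x))

Computing term by term:
  x=0: 3/16 × log_10[(3/16)/(5/14)] = 3/16 × -0.2798 = -0.0525
  x=1: 3/8 × log_10[(3/8)/(2/7)] = 3/8 × 0.1181 = 0.0443
  x=2: 1/4 × log_10[(1/4)/(1/7)] = 1/4 × 0.2430 = 0.0608
  x=3: 3/16 × log_10[(3/16)/(3/14)] = 3/16 × -0.0580 = -0.0109

D_KL(P||Q) = 0.0417 dits

Note: KL divergence is always non-negative and equals 0 iff P = Q.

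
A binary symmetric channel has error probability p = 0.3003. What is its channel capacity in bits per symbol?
0.1183 bits

For a binary symmetric channel (BSC) with error probability p:
Capacity C = 1 - H(p) bits per symbol

where H(p) = -p log₂(p) - (1-p) log₂(1-p) is the binary entropy function.

H(0.3003) = 0.8817 bits
C = 1 - 0.8817 = 0.1183 bits per symbol

This means we can reliably transmit up to 0.1183 bits of information per channel use.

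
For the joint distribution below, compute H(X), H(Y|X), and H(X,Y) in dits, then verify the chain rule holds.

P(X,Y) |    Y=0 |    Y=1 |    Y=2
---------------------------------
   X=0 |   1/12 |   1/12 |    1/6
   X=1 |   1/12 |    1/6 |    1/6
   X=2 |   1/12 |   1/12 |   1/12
H(X,Y) = 0.9287, H(X) = 0.4680, H(Y|X) = 0.4607 (all in dits)

Chain rule: H(X,Y) = H(X) + H(Y|X)

Left side — joint entropy directly:
H(X,Y) = -Σ p(x,y) log p(x,y) = 0.9287 dits

Right side — compute H(Y|X) from the conditional distributions:
P(X) = (1/3, 5/12, 1/4), so H(X) = 0.4680 dits
H(Y|X) = Σ_x P(X=x) · H(Y|X=x):
  P(Y|X=0) = (1/4, 1/4, 1/2), H(Y|X=0) = 0.4515, weight P(X=0) = 1/3
  P(Y|X=1) = (1/5, 2/5, 2/5), H(Y|X=1) = 0.4581, weight P(X=1) = 5/12
  P(Y|X=2) = (1/3, 1/3, 1/3), H(Y|X=2) = 0.4771, weight P(X=2) = 1/4
H(Y|X) = 0.4607 dits

H(X) + H(Y|X) = 0.4680 + 0.4607 = 0.9287 dits

Both sides equal 0.9287 dits. ✓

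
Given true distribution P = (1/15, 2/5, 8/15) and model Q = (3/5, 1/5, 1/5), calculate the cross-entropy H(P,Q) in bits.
2.2163 bits

Cross-entropy: H(P,Q) = -Σ p(x) log q(x)

Alternatively: H(P,Q) = H(P) + D_KL(P||Q)
H(P) = 1.2729 bits
D_KL(P||Q) = 0.9434 bits

H(P,Q) = 1.2729 + 0.9434 = 2.2163 bits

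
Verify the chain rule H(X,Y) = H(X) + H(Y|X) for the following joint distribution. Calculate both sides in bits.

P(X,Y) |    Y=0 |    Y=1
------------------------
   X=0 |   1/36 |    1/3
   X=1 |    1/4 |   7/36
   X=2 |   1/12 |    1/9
H(X,Y) = 2.2823, H(X) = 1.5100, H(Y|X) = 0.7723 (all in bits)

Chain rule: H(X,Y) = H(X) + H(Y|X)

Left side — joint entropy directly:
H(X,Y) = -Σ p(x,y) log p(x,y) = 2.2823 bits

Right side — compute H(Y|X) from the conditional distributions:
P(X) = (13/36, 4/9, 7/36), so H(X) = 1.5100 bits
H(Y|X) = Σ_x P(X=x) · H(Y|X=x):
  P(Y|X=0) = (1/13, 12/13), H(Y|X=0) = 0.3912, weight P(X=0) = 13/36
  P(Y|X=1) = (9/16, 7/16), H(Y|X=1) = 0.9887, weight P(X=1) = 4/9
  P(Y|X=2) = (3/7, 4/7), H(Y|X=2) = 0.9852, weight P(X=2) = 7/36
H(Y|X) = 0.7723 bits

H(X) + H(Y|X) = 1.5100 + 0.7723 = 2.2823 bits

Both sides equal 2.2823 bits. ✓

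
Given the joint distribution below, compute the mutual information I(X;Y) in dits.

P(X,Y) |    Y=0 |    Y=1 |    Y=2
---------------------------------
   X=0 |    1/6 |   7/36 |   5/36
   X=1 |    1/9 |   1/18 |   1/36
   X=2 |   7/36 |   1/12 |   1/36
0.0198 dits

Mutual information: I(X;Y) = H(X) + H(Y) - H(X,Y)

Marginals:
P(X) = (1/2, 7/36, 11/36), H(X) = 0.4461 dits
P(Y) = (17/36, 1/3, 7/36), H(Y) = 0.4512 dits

Joint entropy: H(X,Y) = 0.8775 dits

I(X;Y) = 0.4461 + 0.4512 - 0.8775 = 0.0198 dits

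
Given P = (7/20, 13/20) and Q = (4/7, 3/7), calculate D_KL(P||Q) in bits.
0.1431 bits

KL divergence: D_KL(P||Q) = Σ p(x) log(p(x)/q(x))

Computing term by term:
  x=0: 7/20 × log_2[(7/20)/(4/7)] = 7/20 × -0.7072 = -0.2475
  x=1: 13/20 × log_2[(13/20)/(3/7)] = 13/20 × 0.6009 = 0.3906

D_KL(P||Q) = 0.1431 bits

Note: KL divergence is always non-negative and equals 0 iff P = Q.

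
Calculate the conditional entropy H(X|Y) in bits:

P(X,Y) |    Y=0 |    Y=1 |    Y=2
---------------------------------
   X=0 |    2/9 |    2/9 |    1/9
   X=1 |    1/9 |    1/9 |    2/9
0.9183 bits

Using the chain rule: H(X|Y) = H(X,Y) - H(Y)

First, compute H(X,Y) = 2.5033 bits

Marginal P(Y) = (1/3, 1/3, 1/3)
H(Y) = 1.5850 bits

H(X|Y) = H(X,Y) - H(Y) = 2.5033 - 1.5850 = 0.9183 bits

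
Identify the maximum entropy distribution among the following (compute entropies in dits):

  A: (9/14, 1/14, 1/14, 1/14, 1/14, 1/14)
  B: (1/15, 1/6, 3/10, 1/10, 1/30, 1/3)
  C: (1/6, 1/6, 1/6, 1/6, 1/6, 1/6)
C

For a discrete distribution over n outcomes, entropy is maximized by the uniform distribution.

Computing entropies:
H(A) = 0.5327 dits
H(B) = 0.6732 dits
H(C) = 0.7782 dits

The uniform distribution (where all probabilities equal 1/6) achieves the maximum entropy of log_10(6) = 0.7782 dits.

Distribution C has the highest entropy.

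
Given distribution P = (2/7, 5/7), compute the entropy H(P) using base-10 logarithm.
0.2598 dits

Shannon entropy is H(X) = -Σ p(x) log p(x).

For P = (2/7, 5/7):
H = -2/7 × log_10(2/7) -5/7 × log_10(5/7)
H = 0.2598 dits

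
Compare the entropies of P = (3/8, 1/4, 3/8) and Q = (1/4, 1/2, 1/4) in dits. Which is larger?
P

Computing entropies in dits:
H(P) = 0.4700
H(Q) = 0.4515

Distribution P has higher entropy.

Intuition: The distribution closer to uniform (more spread out) has higher entropy.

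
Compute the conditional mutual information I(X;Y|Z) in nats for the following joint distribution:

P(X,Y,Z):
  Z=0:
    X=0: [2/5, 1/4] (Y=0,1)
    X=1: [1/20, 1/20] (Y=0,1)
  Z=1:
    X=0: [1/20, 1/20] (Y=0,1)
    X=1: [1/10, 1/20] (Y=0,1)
0.0058 nats

Conditional mutual information: I(X;Y|Z) = H(X|Z) + H(Y|Z) - H(X,Y|Z)

H(Z) = 0.5623
H(X,Z) = 1.0251 → H(X|Z) = 0.4628
H(Y,Z) = 1.2353 → H(Y|Z) = 0.6730
H(X,Y,Z) = 1.6923 → H(X,Y|Z) = 1.1299

I(X;Y|Z) = 0.4628 + 0.6730 - 1.1299 = 0.0058 nats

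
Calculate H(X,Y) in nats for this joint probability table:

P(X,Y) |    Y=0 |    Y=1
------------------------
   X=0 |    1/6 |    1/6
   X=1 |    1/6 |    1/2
1.2425 nats

Joint entropy is H(X,Y) = -Σ_{x,y} p(x,y) log p(x,y).

Summing over all non-zero entries:
H(X,Y) = -[1/6·log_e(1/6) + 1/6·log_e(1/6) + 1/6·log_e(1/6) + 1/2·log_e(1/2)]
H(X,Y) = 1.2425 nats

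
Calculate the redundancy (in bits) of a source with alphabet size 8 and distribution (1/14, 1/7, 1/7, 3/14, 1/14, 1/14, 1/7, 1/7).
0.1037 bits

Redundancy measures how far a source is from maximum entropy:
R = H_max - H(X)

Maximum entropy for 8 symbols: H_max = log_2(8) = 3.0000 bits
Actual entropy: H(X) = 2.8963 bits
Redundancy: R = 3.0000 - 2.8963 = 0.1037 bits

This redundancy represents potential for compression: the source could be compressed by 0.1037 bits per symbol.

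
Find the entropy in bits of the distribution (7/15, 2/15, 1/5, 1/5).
1.8295 bits

Shannon entropy is H(X) = -Σ p(x) log p(x).

For P = (7/15, 2/15, 1/5, 1/5):
H = -7/15 × log_2(7/15) -2/15 × log_2(2/15) -1/5 × log_2(1/5) -1/5 × log_2(1/5)
H = 1.8295 bits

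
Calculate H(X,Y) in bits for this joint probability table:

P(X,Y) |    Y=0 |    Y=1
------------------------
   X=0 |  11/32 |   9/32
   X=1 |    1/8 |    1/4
1.9193 bits

Joint entropy is H(X,Y) = -Σ_{x,y} p(x,y) log p(x,y).

Summing over all non-zero entries:
H(X,Y) = -[11/32·log_2(11/32) + 9/32·log_2(9/32) + 1/8·log_2(1/8) + 1/4·log_2(1/4)]
H(X,Y) = 1.9193 bits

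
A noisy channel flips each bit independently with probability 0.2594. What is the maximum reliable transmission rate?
0.1742 bits

For a binary symmetric channel (BSC) with error probability p:
Capacity C = 1 - H(p) bits per symbol

where H(p) = -p log₂(p) - (1-p) log₂(1-p) is the binary entropy function.

H(0.2594) = 0.8258 bits
C = 1 - 0.8258 = 0.1742 bits per symbol

This means we can reliably transmit up to 0.1742 bits of information per channel use.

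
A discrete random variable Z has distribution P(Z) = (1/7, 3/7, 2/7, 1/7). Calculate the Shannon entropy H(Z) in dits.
0.5546 dits

Shannon entropy is H(X) = -Σ p(x) log p(x).

For P = (1/7, 3/7, 2/7, 1/7):
H = -1/7 × log_10(1/7) -3/7 × log_10(3/7) -2/7 × log_10(2/7) -1/7 × log_10(1/7)
H = 0.5546 dits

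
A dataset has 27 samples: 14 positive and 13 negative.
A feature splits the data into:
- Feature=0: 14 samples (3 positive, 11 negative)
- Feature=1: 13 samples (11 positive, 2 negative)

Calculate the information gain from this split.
0.3121 bits

Information Gain = H(Y) - H(Y|Feature)

Before split:
P(positive) = 14/27 = 0.5185
H(Y) = 0.9990 bits

After split:
Feature=0: H = 0.7496 bits (weight = 14/27)
Feature=1: H = 0.6194 bits (weight = 13/27)
H(Y|Feature) = (14/27)×0.7496 + (13/27)×0.6194 = 0.6869 bits

Information Gain = 0.9990 - 0.6869 = 0.3121 bits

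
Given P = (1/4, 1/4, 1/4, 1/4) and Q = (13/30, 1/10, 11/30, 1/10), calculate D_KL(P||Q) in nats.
0.2249 nats

KL divergence: D_KL(P||Q) = Σ p(x) log(p(x)/q(x))

Computing term by term:
  x=0: 1/4 × log_e[(1/4)/(13/30)] = 1/4 × -0.5500 = -0.1375
  x=1: 1/4 × log_e[(1/4)/(1/10)] = 1/4 × 0.9163 = 0.2291
  x=2: 1/4 × log_e[(1/4)/(11/30)] = 1/4 × -0.3830 = -0.0957
  x=3: 1/4 × log_e[(1/4)/(1/10)] = 1/4 × 0.9163 = 0.2291

D_KL(P||Q) = 0.2249 nats

Note: KL divergence is always non-negative and equals 0 iff P = Q.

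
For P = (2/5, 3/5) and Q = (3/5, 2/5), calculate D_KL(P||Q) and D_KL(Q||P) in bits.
D_KL(P||Q) = 0.1170, D_KL(Q||P) = 0.1170

KL divergence is not symmetric: D_KL(P||Q) ≠ D_KL(Q||P) in general.

D_KL(P||Q) = 0.1170 bits
D_KL(Q||P) = 0.1170 bits

In this case they happen to be equal (to 4 decimal places).

This asymmetry is why KL divergence is not a true distance metric.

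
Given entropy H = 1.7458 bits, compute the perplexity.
3.3538

Perplexity is 2^H (or exp(H) for natural log).

H = 1.7458 bits
Perplexity = 2^1.7458 = 3.3538

Interpretation: The model's uncertainty is equivalent to choosing uniformly among 3.4 options.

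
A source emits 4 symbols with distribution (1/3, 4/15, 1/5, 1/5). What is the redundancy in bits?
0.0344 bits

Redundancy measures how far a source is from maximum entropy:
R = H_max - H(X)

Maximum entropy for 4 symbols: H_max = log_2(4) = 2.0000 bits
Actual entropy: H(X) = 1.9656 bits
Redundancy: R = 2.0000 - 1.9656 = 0.0344 bits

This redundancy represents potential for compression: the source could be compressed by 0.0344 bits per symbol.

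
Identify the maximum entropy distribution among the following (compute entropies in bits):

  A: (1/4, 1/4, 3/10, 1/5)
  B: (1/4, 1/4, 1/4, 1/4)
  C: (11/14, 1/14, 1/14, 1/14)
B

For a discrete distribution over n outcomes, entropy is maximized by the uniform distribution.

Computing entropies:
H(A) = 1.9855 bits
H(B) = 2.0000 bits
H(C) = 1.0892 bits

The uniform distribution (where all probabilities equal 1/4) achieves the maximum entropy of log_2(4) = 2.0000 bits.

Distribution B has the highest entropy.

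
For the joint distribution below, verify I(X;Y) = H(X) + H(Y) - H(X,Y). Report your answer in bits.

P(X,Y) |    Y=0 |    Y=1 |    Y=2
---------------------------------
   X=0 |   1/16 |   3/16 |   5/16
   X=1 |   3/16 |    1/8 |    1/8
I(X;Y) = 0.1048 bits

Mutual information has multiple equivalent forms:
- I(X;Y) = H(X) - H(X|Y)
- I(X;Y) = H(Y) - H(Y|X)
- I(X;Y) = H(X) + H(Y) - H(X,Y)

Computing all quantities:
H(X) = 0.9887, H(Y) = 1.5462, H(X,Y) = 2.4300
H(X|Y) = 0.8839, H(Y|X) = 1.4413

Verification:
H(X) - H(X|Y) = 0.9887 - 0.8839 = 0.1048
H(Y) - H(Y|X) = 1.5462 - 1.4413 = 0.1048
H(X) + H(Y) - H(X,Y) = 0.9887 + 1.5462 - 2.4300 = 0.1048

All forms give I(X;Y) = 0.1048 bits. ✓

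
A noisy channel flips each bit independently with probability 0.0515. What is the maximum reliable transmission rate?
0.7073 bits

For a binary symmetric channel (BSC) with error probability p:
Capacity C = 1 - H(p) bits per symbol

where H(p) = -p log₂(p) - (1-p) log₂(1-p) is the binary entropy function.

H(0.0515) = 0.2927 bits
C = 1 - 0.2927 = 0.7073 bits per symbol

This means we can reliably transmit up to 0.7073 bits of information per channel use.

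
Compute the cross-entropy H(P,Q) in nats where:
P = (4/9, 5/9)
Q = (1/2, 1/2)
0.6931 nats

Cross-entropy: H(P,Q) = -Σ p(x) log q(x)

Alternatively: H(P,Q) = H(P) + D_KL(P||Q)
H(P) = 0.6870 nats
D_KL(P||Q) = 0.0062 nats

H(P,Q) = 0.6870 + 0.0062 = 0.6931 nats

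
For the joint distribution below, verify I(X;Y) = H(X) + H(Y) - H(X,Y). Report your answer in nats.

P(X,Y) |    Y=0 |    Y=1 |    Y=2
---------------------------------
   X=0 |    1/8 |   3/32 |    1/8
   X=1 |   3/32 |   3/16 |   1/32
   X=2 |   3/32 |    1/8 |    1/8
I(X;Y) = 0.0562 nats

Mutual information has multiple equivalent forms:
- I(X;Y) = H(X) - H(X|Y)
- I(X;Y) = H(Y) - H(Y|X)
- I(X;Y) = H(X) + H(Y) - H(X,Y)

Computing all quantities:
H(X) = 1.0976, H(Y) = 1.0862, H(X,Y) = 2.1276
H(X|Y) = 1.0415, H(Y|X) = 1.0300

Verification:
H(X) - H(X|Y) = 1.0976 - 1.0415 = 0.0562
H(Y) - H(Y|X) = 1.0862 - 1.0300 = 0.0562
H(X) + H(Y) - H(X,Y) = 1.0976 + 1.0862 - 2.1276 = 0.0562

All forms give I(X;Y) = 0.0562 nats. ✓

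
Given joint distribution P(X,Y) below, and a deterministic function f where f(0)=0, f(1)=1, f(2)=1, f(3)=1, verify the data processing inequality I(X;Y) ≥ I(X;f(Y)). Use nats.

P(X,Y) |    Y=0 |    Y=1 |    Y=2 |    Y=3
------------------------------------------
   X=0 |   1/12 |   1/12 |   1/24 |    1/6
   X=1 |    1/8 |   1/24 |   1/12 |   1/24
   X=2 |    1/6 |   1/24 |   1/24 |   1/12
I(X;Y) = 0.0702, I(X;f(Y)) = 0.0327, inequality holds: 0.0702 ≥ 0.0327

Data Processing Inequality: For any Markov chain X → Y → Z, we have I(X;Y) ≥ I(X;Z).

Here Z = f(Y) is a deterministic function of Y, forming X → Y → Z.

Original I(X;Y) = 0.0702 nats

After applying f:
P(X,Z) where Z=f(Y):
- P(X,Z=0) = P(X,Y=0)
- P(X,Z=1) = P(X,Y=1) + P(X,Y=2) + P(X,Y=3)

I(X;Z) = I(X;f(Y)) = 0.0327 nats

Verification: 0.0702 ≥ 0.0327 ✓

Information cannot be created by processing; the function f can only lose information about X.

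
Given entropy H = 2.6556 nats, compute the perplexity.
14.2335

Perplexity is e^H (or exp(H) for natural log).

H = 2.6556 nats
Perplexity = e^2.6556 = 14.2335

Interpretation: The model's uncertainty is equivalent to choosing uniformly among 14.2 options.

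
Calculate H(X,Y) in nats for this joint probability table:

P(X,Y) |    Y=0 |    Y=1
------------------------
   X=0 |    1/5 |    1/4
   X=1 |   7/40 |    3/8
1.3413 nats

Joint entropy is H(X,Y) = -Σ_{x,y} p(x,y) log p(x,y).

Summing over all non-zero entries:
H(X,Y) = -[1/5·log_e(1/5) + 1/4·log_e(1/4) + 7/40·log_e(7/40) + 3/8·log_e(3/8)]
H(X,Y) = 1.3413 nats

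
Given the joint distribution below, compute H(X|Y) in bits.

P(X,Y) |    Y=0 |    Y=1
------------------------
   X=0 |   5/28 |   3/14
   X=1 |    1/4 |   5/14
0.9653 bits

Using the chain rule: H(X|Y) = H(X,Y) - H(Y)

First, compute H(X,Y) = 1.9506 bits

Marginal P(Y) = (3/7, 4/7)
H(Y) = 0.9852 bits

H(X|Y) = H(X,Y) - H(Y) = 1.9506 - 0.9852 = 0.9653 bits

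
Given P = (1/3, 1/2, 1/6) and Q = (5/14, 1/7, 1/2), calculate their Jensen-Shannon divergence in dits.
0.0418 dits

Jensen-Shannon divergence is:
JSD(P||Q) = 0.5 × D_KL(P||M) + 0.5 × D_KL(Q||M)
where M = 0.5 × (P + Q) is the mixture distribution.

M = 0.5 × (1/3, 1/2, 1/6) + 0.5 × (5/14, 1/7, 1/2) = (0.345238, 9/28, 1/3)

D_KL(P||M) = 0.0407 dits
D_KL(Q||M) = 0.0430 dits

JSD(P||Q) = 0.5 × 0.0407 + 0.5 × 0.0430 = 0.0418 dits

Unlike KL divergence, JSD is symmetric and bounded: 0 ≤ JSD ≤ log(2).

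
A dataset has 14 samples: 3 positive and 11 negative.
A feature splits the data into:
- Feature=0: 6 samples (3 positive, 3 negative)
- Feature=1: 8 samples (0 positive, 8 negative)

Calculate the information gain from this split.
0.3210 bits

Information Gain = H(Y) - H(Y|Feature)

Before split:
P(positive) = 3/14 = 0.2143
H(Y) = 0.7496 bits

After split:
Feature=0: H = 1.0000 bits (weight = 6/14)
Feature=1: H = 0.0000 bits (weight = 8/14)
H(Y|Feature) = (6/14)×1.0000 + (8/14)×0.0000 = 0.4286 bits

Information Gain = 0.7496 - 0.4286 = 0.3210 bits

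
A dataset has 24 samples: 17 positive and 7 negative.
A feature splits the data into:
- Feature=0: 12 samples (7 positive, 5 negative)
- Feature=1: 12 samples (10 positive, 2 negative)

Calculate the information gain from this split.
0.0559 bits

Information Gain = H(Y) - H(Y|Feature)

Before split:
P(positive) = 17/24 = 0.7083
H(Y) = 0.8709 bits

After split:
Feature=0: H = 0.9799 bits (weight = 12/24)
Feature=1: H = 0.6500 bits (weight = 12/24)
H(Y|Feature) = (12/24)×0.9799 + (12/24)×0.6500 = 0.8149 bits

Information Gain = 0.8709 - 0.8149 = 0.0559 bits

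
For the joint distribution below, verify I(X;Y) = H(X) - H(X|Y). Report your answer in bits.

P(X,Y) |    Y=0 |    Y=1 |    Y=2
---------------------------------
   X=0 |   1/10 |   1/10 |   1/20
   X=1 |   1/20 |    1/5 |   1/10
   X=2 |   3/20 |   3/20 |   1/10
I(X;Y) = 0.0519 bits

Mutual information has multiple equivalent forms:
- I(X;Y) = H(X) - H(X|Y)
- I(X;Y) = H(Y) - H(Y|X)
- I(X;Y) = H(X) + H(Y) - H(X,Y)

Computing all quantities:
H(X) = 1.5589, H(Y) = 1.5395, H(X,Y) = 3.0464
H(X|Y) = 1.5069, H(Y|X) = 1.4876

Verification:
H(X) - H(X|Y) = 1.5589 - 1.5069 = 0.0519
H(Y) - H(Y|X) = 1.5395 - 1.4876 = 0.0519
H(X) + H(Y) - H(X,Y) = 1.5589 + 1.5395 - 3.0464 = 0.0519

All forms give I(X;Y) = 0.0519 bits. ✓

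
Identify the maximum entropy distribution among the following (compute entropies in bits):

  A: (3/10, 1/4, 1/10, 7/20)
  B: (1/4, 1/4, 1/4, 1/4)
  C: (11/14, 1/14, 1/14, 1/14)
B

For a discrete distribution over n outcomes, entropy is maximized by the uniform distribution.

Computing entropies:
H(A) = 1.8834 bits
H(B) = 2.0000 bits
H(C) = 1.0892 bits

The uniform distribution (where all probabilities equal 1/4) achieves the maximum entropy of log_2(4) = 2.0000 bits.

Distribution B has the highest entropy.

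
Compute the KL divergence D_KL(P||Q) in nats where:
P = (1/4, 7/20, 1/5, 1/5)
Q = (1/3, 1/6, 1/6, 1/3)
0.1221 nats

KL divergence: D_KL(P||Q) = Σ p(x) log(p(x)/q(x))

Computing term by term:
  x=0: 1/4 × log_e[(1/4)/(1/3)] = 1/4 × -0.2877 = -0.0719
  x=1: 7/20 × log_e[(7/20)/(1/6)] = 7/20 × 0.7419 = 0.2597
  x=2: 1/5 × log_e[(1/5)/(1/6)] = 1/5 × 0.1823 = 0.0365
  x=3: 1/5 × log_e[(1/5)/(1/3)] = 1/5 × -0.5108 = -0.1022

D_KL(P||Q) = 0.1221 nats

Note: KL divergence is always non-negative and equals 0 iff P = Q.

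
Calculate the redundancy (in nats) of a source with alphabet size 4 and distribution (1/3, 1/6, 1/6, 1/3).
0.0566 nats

Redundancy measures how far a source is from maximum entropy:
R = H_max - H(X)

Maximum entropy for 4 symbols: H_max = log_e(4) = 1.3863 nats
Actual entropy: H(X) = 1.3297 nats
Redundancy: R = 1.3863 - 1.3297 = 0.0566 nats

This redundancy represents potential for compression: the source could be compressed by 0.0566 nats per symbol.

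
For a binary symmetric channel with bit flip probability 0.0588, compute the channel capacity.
0.6773 bits

For a binary symmetric channel (BSC) with error probability p:
Capacity C = 1 - H(p) bits per symbol

where H(p) = -p log₂(p) - (1-p) log₂(1-p) is the binary entropy function.

H(0.0588) = 0.3227 bits
C = 1 - 0.3227 = 0.6773 bits per symbol

This means we can reliably transmit up to 0.6773 bits of information per channel use.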